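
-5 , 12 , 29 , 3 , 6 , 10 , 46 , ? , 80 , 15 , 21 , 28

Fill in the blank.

63

Reading positions in blocks of 6 reveals the pattern AAABBB — 2 tracks woven together.
Track A: -5, 12, 29, 46, ?, 80 (adding 17 each time).
Track B: 3, 6, 10, 15, 21, 28 (the triangular numbers T_2, T_3, …).
Track A's pattern makes the blank 63.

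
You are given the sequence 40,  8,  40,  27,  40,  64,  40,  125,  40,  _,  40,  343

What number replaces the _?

Odd-indexed and even-indexed terms follow separate rules.
Track A: 40, 40, 40, 40, 40, 40. The constant sequence 40.
Track B: 8, 27, 64, 125, ?, 343. The cubes 2³, 3³, 4³, ….
Filling track B at index 5 by its rule yields 216.

216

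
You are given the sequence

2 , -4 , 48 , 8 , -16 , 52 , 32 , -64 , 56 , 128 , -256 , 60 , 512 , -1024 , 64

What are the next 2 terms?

2048, -4096

Reading positions in blocks of 3 reveals the pattern AAB — 2 tracks woven together.
Subsequence A is 2, -4, 8, -16, 32, -64, 128, -256, 512, -1024, which is a geometric progression (common ratio -2).
Subsequence B is 48, 52, 56, 60, 64, which is linear: a_n = 44 + 4·n.
Position 16 falls in subsequence A as its term 11, giving 2048.
Term 17 comes from subsequence A (its 12th entry): -4096.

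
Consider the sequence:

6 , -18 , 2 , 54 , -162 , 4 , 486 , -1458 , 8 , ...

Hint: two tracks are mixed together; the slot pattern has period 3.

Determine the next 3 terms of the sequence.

4374, -13122, 16

Positions follow the repeating pattern AAB; grouping by letter gives 2 tracks.
Subsequence A: 6, -18, 54, -162, 486, -1458 (a geometric progression (common ratio -3)).
Subsequence B: 2, 4, 8 (powers 2^1, 2^2, 2^3, …).
Position 10 falls in subsequence A as its term 7, giving 4374.
Term 11 comes from subsequence A (its 8th entry): -13122.
The 12th slot belongs to subsequence B; its 4th term is 16.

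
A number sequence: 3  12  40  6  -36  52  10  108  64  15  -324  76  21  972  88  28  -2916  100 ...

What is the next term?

36

Split by position mod 3 into 3 tracks.
Stream A: 3, 6, 10, 15, 21, 28. The triangular numbers T_2, T_3, ….
Stream B: 12, -36, 108, -324, 972, -2916. Geometric with ratio -3.
Stream C: 40, 52, 64, 76, 88, 100. Arithmetic with common difference +12.
Position 19 → stream A, term 7 = 36.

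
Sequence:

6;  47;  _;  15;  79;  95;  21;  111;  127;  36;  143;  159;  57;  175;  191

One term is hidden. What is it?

The slot pattern repeats as ABB (period 3), so there are 2 interleaved tracks.
Track A: 6, 15, 21, 36, 57 — a Fibonacci-like recurrence a_n = a_{n-1} + a_{n-2}.
Track B: 47, ?, 79, 95, 111, 127, 143, 159, 175, 191 — arithmetic, step +16.
Track B's pattern makes the blank 63.

63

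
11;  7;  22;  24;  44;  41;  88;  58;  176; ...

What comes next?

Split by position mod 2 into 2 tracks.
Track A: 11, 22, 44, 88, 176. A geometric progression (common ratio 2).
Track B: 7, 24, 41, 58. Arithmetic, step +17.
The 10th slot belongs to track B; its 5th term is 75.

75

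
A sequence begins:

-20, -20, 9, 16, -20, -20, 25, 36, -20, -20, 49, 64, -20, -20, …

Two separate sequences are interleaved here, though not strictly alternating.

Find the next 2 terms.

81, 100

Positions follow the repeating pattern AABB; grouping by letter gives 2 tracks.
Track A: -20, -20, -20, -20, -20, -20, -20, -20. Constant -20.
Track B: 9, 16, 25, 36, 49, 64. Perfect squares starting at 3².
Position 15 falls in track B as its term 7, giving 81.
The 16th slot belongs to track B; its 8th term is 100.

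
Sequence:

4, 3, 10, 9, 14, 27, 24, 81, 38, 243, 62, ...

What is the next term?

729

The terms cycle through 2 interleaved subsequences.
Stream A is 4, 10, 14, 24, 38, 62, which is Fibonacci-style (each term is the sum of the two before it).
Stream B is 3, 9, 27, 81, 243, which is multiplying by 3 each time.
Term 12 comes from stream B (its 6th entry): 729.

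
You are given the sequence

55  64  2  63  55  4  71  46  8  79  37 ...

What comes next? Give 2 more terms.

16, 87

Taking every 3rd term gives 3 separate tracks.
Track A: 55, 63, 71, 79 (arithmetic, step +8).
Track B: 64, 55, 46, 37 (arithmetic with common difference −9).
Track C: 2, 4, 8 (geometric, ×2 each step).
Position 12 → track C, term 4 = 16.
Position 13 → track A, term 5 = 87.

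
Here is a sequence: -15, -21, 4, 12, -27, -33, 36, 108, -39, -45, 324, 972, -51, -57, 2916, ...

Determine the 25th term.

-87

The slot pattern repeats as AABB (period 4), so there are 2 interleaved tracks.
Stream A: -15, -21, -27, -33, -39, -45, -51, -57 (arithmetic with common difference −6).
Stream B: 4, 12, 36, 108, 324, 972, 2916 (geometric, ×3 each step).
The 25th slot belongs to stream A; its 13th term is -87.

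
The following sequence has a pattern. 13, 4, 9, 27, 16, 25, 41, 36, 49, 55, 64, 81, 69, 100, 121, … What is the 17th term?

The slot pattern repeats as ABB (period 3), so there are 2 interleaved tracks.
Subsequence A = 13, 27, 41, 55, 69: linear: a_n = -1 + 14·n.
Subsequence B = 4, 9, 16, 25, 36, 49, 64, 81, 100, 121: the squares 2², 3², 4², ….
Position 17 falls in subsequence B as its term 11, giving 144.

144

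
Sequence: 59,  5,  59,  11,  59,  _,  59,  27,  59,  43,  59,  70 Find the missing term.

Taking every 2nd term gives 2 separate tracks.
Track A: 59, 59, 59, 59, 59, 59. Constant 59.
Track B: 5, 11, ?, 27, 43, 70. A Fibonacci-like recurrence a_n = a_{n-1} + a_{n-2}.
So the missing entry in track B is 16.

16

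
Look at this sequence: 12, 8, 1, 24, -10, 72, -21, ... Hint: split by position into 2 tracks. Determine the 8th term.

Split by position mod 2 into 2 tracks.
Track A: 12, 1, -10, -21. Arithmetic with common difference −11.
Track B: 8, 24, 72. Geometric, ×3 each step.
Position 8 → track B, term 4 = 216.

216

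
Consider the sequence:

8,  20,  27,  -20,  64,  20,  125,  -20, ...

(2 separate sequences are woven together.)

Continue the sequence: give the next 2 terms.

216, 20

Odd-indexed and even-indexed terms follow separate rules.
Subsequence A: 8, 27, 64, 125 (consecutive cubes n³ from n = 2).
Subsequence B: 20, -20, 20, -20 (alternating ±20).
Term 9 comes from subsequence A (its 5th entry): 216.
Position 10 falls in subsequence B as its term 5, giving 20.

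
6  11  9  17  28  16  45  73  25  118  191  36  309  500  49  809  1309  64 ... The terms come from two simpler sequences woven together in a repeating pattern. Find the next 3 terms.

2118, 3427, 81

The slot pattern repeats as AAB (period 3), so there are 2 interleaved tracks.
Stream A: 6, 11, 17, 28, 45, 73, 118, 191, 309, 500, 809, 1309. A Fibonacci-like recurrence a_n = a_{n-1} + a_{n-2}.
Stream B: 9, 16, 25, 36, 49, 64. Perfect squares starting at 3².
Term 19 comes from stream A (its 13th entry): 2118.
Position 20 → stream A, term 14 = 3427.
Term 21 comes from stream B (its 7th entry): 81.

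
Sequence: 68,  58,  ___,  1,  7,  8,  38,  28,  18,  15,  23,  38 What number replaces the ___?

The slot pattern repeats as AAABBB (period 6), so there are 2 interleaved tracks.
Stream A = 68, 58, ?, 38, 28, 18: linear: a_n = 78 − 10·n.
Stream B = 1, 7, 8, 15, 23, 38: a Fibonacci-like recurrence a_n = a_{n-1} + a_{n-2}.
Stream A's pattern makes the blank 48.

48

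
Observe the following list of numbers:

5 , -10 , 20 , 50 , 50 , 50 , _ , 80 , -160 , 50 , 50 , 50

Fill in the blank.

-40

The slot pattern repeats as AAABBB (period 6), so there are 2 interleaved tracks.
Track A: 5, -10, 20, ?, 80, -160 (multiplying by -2 each time).
Track B: 50, 50, 50, 50, 50, 50 (always 50).
The gap is track A's term 4; the rule gives -40.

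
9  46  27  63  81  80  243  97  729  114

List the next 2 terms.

2187, 131

Split by position mod 2 into 2 tracks.
Track A: 9, 27, 81, 243, 729. Geometric, ×3 each step.
Track B: 46, 63, 80, 97, 114. Arithmetic, step +17.
Position 11 falls in track A as its term 6, giving 2187.
Position 12 falls in track B as its term 6, giving 131.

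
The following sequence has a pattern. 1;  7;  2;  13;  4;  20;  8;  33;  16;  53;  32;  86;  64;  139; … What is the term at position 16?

Taking every 2nd term gives 2 separate tracks.
Track A: 1, 2, 4, 8, 16, 32, 64 (powers of 2).
Track B: 7, 13, 20, 33, 53, 86, 139 (Fibonacci-style (each term is the sum of the two before it)).
Position 16 → track B, term 8 = 225.

225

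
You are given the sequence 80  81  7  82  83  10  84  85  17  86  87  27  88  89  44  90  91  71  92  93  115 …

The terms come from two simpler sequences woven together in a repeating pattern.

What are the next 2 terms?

94, 95

Reading positions in blocks of 3 reveals the pattern AAB — 2 tracks woven together.
Stream A: 80, 81, 82, 83, 84, 85, 86, 87, 88, 89, 90, 91, 92, 93 (linear: a_n = 79 + n).
Stream B: 7, 10, 17, 27, 44, 71, 115 (each term equals the sum of the previous two).
Position 22 falls in stream A as its term 15, giving 94.
Position 23 falls in stream A as its term 16, giving 95.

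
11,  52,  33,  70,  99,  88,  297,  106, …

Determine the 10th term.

124

Taking every 2nd term gives 2 separate tracks.
Track A: 11, 33, 99, 297. Geometric with ratio 3.
Track B: 52, 70, 88, 106. Arithmetic, step +18.
Position 10 falls in track B as its term 5, giving 124.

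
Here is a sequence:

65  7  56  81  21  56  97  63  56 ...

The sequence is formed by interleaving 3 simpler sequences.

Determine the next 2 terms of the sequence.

113, 189

Taking every 3rd term gives 3 separate tracks.
Track A: 65, 81, 97 (linear: a_n = 49 + 16·n).
Track B: 7, 21, 63 (geometric, ×3 each step).
Track C: 56, 56, 56 (the constant sequence 56).
The 10th slot belongs to track A; its 4th term is 113.
Position 11 falls in track B as its term 4, giving 189.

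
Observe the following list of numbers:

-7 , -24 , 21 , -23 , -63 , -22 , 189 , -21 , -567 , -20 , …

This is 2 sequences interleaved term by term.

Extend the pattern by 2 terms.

1701, -19

Split by position mod 2 into 2 tracks.
Track A: -7, 21, -63, 189, -567. Geometric, ×-3 each step.
Track B: -24, -23, -22, -21, -20. Arithmetic with common difference +1.
Position 11 → track A, term 6 = 1701.
Term 12 comes from track B (its 6th entry): -19.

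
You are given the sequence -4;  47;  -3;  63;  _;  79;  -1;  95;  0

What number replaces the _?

-2

Split by position mod 2 into 2 tracks.
Track A: -4, -3, ?, -1, 0 (linear: a_n = -5 + n).
Track B: 47, 63, 79, 95 (adding 16 each time).
Track A's pattern makes the blank -2.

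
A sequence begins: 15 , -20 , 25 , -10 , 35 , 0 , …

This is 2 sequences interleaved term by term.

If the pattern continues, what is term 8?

The terms cycle through 2 interleaved subsequences.
Stream A: 15, 25, 35 — adding 10 each time.
Stream B: -20, -10, 0 — arithmetic, step +10.
The 8th slot belongs to stream B; its 4th term is 10.

10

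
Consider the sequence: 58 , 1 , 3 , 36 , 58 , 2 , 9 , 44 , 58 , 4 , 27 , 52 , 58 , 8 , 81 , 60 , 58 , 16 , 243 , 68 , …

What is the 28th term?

84

The terms cycle through 4 interleaved subsequences.
Subsequence A: 58, 58, 58, 58, 58. The constant sequence 58.
Subsequence B: 1, 2, 4, 8, 16. Powers 2^0, 2^1, 2^2, ….
Subsequence C: 3, 9, 27, 81, 243. Geometric with ratio 3.
Subsequence D: 36, 44, 52, 60, 68. Arithmetic with common difference +8.
Position 28 → subsequence D, term 7 = 84.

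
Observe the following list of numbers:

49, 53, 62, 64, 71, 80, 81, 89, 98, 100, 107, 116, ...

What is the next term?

The slot pattern repeats as ABB (period 3), so there are 2 interleaved tracks.
Subsequence A = 49, 64, 81, 100: consecutive squares n² from n = 7.
Subsequence B = 53, 62, 71, 80, 89, 98, 107, 116: arithmetic, step +9.
Term 13 comes from subsequence A (its 5th entry): 121.

121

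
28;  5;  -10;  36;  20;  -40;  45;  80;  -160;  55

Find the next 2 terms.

320, -640

Positions follow the repeating pattern ABB; grouping by letter gives 2 tracks.
Track A = 28, 36, 45, 55: triangular numbers starting at T_7.
Track B = 5, -10, 20, -40, 80, -160: a geometric progression (common ratio -2).
The 11th slot belongs to track B; its 7th term is 320.
Term 12 comes from track B (its 8th entry): -640.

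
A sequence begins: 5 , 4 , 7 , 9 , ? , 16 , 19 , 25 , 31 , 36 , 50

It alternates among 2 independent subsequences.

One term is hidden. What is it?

The terms cycle through 2 interleaved subsequences.
Stream A = 5, 7, ?, 19, 31, 50: a Fibonacci-like recurrence a_n = a_{n-1} + a_{n-2}.
Stream B = 4, 9, 16, 25, 36: perfect squares starting at 2².
So the missing entry in stream A is 12.

12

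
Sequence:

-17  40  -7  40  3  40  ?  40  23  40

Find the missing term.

13

Taking every 2nd term gives 2 separate tracks.
Track A is -17, -7, 3, ?, 23, which is arithmetic with common difference +10.
Track B is 40, 40, 40, 40, 40, which is the constant sequence 40.
Track A's pattern makes the blank 13.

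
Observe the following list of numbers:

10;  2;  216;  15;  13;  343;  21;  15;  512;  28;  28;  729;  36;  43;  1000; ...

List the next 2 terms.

45, 71

Taking every 3rd term gives 3 separate tracks.
Track A is 10, 15, 21, 28, 36, which is triangular numbers n(n+1)/2 for n = 4, 5, ….
Track B is 2, 13, 15, 28, 43, which is a Fibonacci-like recurrence a_n = a_{n-1} + a_{n-2}.
Track C is 216, 343, 512, 729, 1000, which is consecutive cubes n³ from n = 6.
The 16th slot belongs to track A; its 6th term is 45.
The 17th slot belongs to track B; its 6th term is 71.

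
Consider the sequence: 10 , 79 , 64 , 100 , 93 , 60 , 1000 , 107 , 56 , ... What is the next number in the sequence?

10000

Split by position mod 3 into 3 tracks.
Subsequence A is 10, 100, 1000, which is successive powers of 10.
Subsequence B is 79, 93, 107, which is linear: a_n = 65 + 14·n.
Subsequence C is 64, 60, 56, which is arithmetic, step −4.
Position 10 → subsequence A, term 4 = 10000.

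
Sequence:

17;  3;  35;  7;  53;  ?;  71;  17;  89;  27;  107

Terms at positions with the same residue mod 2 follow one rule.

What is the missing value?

10

Taking every 2nd term gives 2 separate tracks.
Stream A = 17, 35, 53, 71, 89, 107: linear: a_n = -1 + 18·n.
Stream B = 3, 7, ?, 17, 27: Fibonacci-style (each term is the sum of the two before it).
The gap is stream B's term 3; the rule gives 10.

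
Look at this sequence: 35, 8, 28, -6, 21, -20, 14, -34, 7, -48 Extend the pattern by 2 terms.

Odd-indexed and even-indexed terms follow separate rules.
Track A = 35, 28, 21, 14, 7: linear: a_n = 42 − 7·n.
Track B = 8, -6, -20, -34, -48: arithmetic with common difference −14.
Position 11 → track A, term 6 = 0.
Position 12 falls in track B as its term 6, giving -62.

0, -62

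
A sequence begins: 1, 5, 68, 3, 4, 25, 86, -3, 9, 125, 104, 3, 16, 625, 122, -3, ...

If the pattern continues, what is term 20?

Split by position mod 4: positions 1, 5, 9, … form one track, and each other residue class forms its own.
Track A is 1, 4, 9, 16, which is consecutive squares n² from n = 1.
Track B is 5, 25, 125, 625, which is powers 5^1, 5^2, 5^3, ….
Track C is 68, 86, 104, 122, which is arithmetic with common difference +18.
Track D is 3, -3, 3, -3, which is oscillating between 3 and -3.
The 20th slot belongs to track D; its 5th term is 3.

3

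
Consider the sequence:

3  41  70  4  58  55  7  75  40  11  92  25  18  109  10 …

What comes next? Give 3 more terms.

The terms cycle through 3 interleaved subsequences.
Track A = 3, 4, 7, 11, 18: each term equals the sum of the previous two.
Track B = 41, 58, 75, 92, 109: arithmetic, step +17.
Track C = 70, 55, 40, 25, 10: arithmetic, step −15.
Position 16 falls in track A as its term 6, giving 29.
Position 17 → track B, term 6 = 126.
Position 18 falls in track C as its term 6, giving -5.

29, 126, -5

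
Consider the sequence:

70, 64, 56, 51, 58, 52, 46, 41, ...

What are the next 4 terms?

Reading positions in blocks of 4 reveals the pattern AABB — 2 tracks woven together.
Track A is 70, 64, 58, 52, which is linear: a_n = 76 − 6·n.
Track B is 56, 51, 46, 41, which is subtracting 5 each time.
The 9th slot belongs to track A; its 5th term is 46.
The 10th slot belongs to track A; its 6th term is 40.
Position 11 falls in track B as its term 5, giving 36.
Position 12 → track B, term 6 = 31.

46, 40, 36, 31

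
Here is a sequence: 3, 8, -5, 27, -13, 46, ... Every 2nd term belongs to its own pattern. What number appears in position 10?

84

Split by position mod 2 into 2 tracks.
Track A: 3, -5, -13. Arithmetic, step −8.
Track B: 8, 27, 46. Linear: a_n = -11 + 19·n.
Term 10 comes from track B (its 5th entry): 84.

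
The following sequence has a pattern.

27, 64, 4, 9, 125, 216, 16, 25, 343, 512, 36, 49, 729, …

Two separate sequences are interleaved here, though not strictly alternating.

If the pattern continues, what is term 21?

Reading positions in blocks of 4 reveals the pattern AABB — 2 tracks woven together.
Track A is 27, 64, 125, 216, 343, 512, 729, which is perfect cubes starting at 3³.
Track B is 4, 9, 16, 25, 36, 49, which is consecutive squares n² from n = 2.
The 21st slot belongs to track A; its 11th term is 2197.

2197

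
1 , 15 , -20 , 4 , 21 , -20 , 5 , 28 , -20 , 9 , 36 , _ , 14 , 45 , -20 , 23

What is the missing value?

-20

Read the sequence 3 terms at a time; column i is its own pattern.
Stream A: 1, 4, 5, 9, 14, 23 — a Fibonacci-like recurrence a_n = a_{n-1} + a_{n-2}.
Stream B: 15, 21, 28, 36, 45 — triangular numbers n(n+1)/2 for n = 5, 6, ….
Stream C: -20, -20, -20, ?, -20 — always -20.
So the missing entry in stream C is -20.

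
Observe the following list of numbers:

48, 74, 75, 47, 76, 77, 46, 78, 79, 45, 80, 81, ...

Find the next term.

44

The slot pattern repeats as ABB (period 3), so there are 2 interleaved tracks.
Track A is 48, 47, 46, 45, which is arithmetic with common difference −1.
Track B is 74, 75, 76, 77, 78, 79, 80, 81, which is arithmetic with common difference +1.
Position 13 falls in track A as its term 5, giving 44.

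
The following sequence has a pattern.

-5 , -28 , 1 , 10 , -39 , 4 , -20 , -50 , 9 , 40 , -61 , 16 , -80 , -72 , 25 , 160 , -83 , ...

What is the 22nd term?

640

Taking every 3rd term gives 3 separate tracks.
Subsequence A: -5, 10, -20, 40, -80, 160 (geometric with ratio -2).
Subsequence B: -28, -39, -50, -61, -72, -83 (arithmetic with common difference −11).
Subsequence C: 1, 4, 9, 16, 25 (perfect squares starting at 1²).
Position 22 → subsequence A, term 8 = 640.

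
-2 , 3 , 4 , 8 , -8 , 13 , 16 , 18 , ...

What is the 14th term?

Odd-indexed and even-indexed terms follow separate rules.
Track A: -2, 4, -8, 16 — geometric, ×-2 each step.
Track B: 3, 8, 13, 18 — adding 5 each time.
Position 14 falls in track B as its term 7, giving 33.

33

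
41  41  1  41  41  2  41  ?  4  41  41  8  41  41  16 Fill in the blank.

Positions follow the repeating pattern AAB; grouping by letter gives 2 tracks.
Stream A: 41, 41, 41, 41, 41, ?, 41, 41, 41, 41. Constant 41.
Stream B: 1, 2, 4, 8, 16. Geometric, ×2 each step.
Filling stream A at index 6 by its rule yields 41.

41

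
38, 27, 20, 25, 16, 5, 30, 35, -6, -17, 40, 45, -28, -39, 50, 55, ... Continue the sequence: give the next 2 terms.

-50, -61

The slot pattern repeats as AABB (period 4), so there are 2 interleaved tracks.
Stream A is 38, 27, 16, 5, -6, -17, -28, -39, which is arithmetic, step −11.
Stream B is 20, 25, 30, 35, 40, 45, 50, 55, which is arithmetic with common difference +5.
Position 17 falls in stream A as its term 9, giving -50.
The 18th slot belongs to stream A; its 10th term is -61.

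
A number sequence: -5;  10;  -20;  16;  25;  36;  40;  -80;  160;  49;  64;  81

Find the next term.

The slot pattern repeats as AAABBB (period 6), so there are 2 interleaved tracks.
Track A: -5, 10, -20, 40, -80, 160 — geometric with ratio -2.
Track B: 16, 25, 36, 49, 64, 81 — the squares 4², 5², 6², ….
The 13th slot belongs to track A; its 7th term is -320.

-320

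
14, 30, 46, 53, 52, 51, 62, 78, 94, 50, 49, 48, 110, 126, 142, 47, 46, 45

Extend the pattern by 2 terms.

Positions follow the repeating pattern AAABBB; grouping by letter gives 2 tracks.
Subsequence A: 14, 30, 46, 62, 78, 94, 110, 126, 142 (adding 16 each time).
Subsequence B: 53, 52, 51, 50, 49, 48, 47, 46, 45 (arithmetic with common difference −1).
Term 19 comes from subsequence A (its 10th entry): 158.
Term 20 comes from subsequence A (its 11th entry): 174.

158, 174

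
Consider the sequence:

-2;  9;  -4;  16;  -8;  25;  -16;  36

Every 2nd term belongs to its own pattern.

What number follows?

-32

Taking every 2nd term gives 2 separate tracks.
Track A is -2, -4, -8, -16, which is geometric, ×2 each step.
Track B is 9, 16, 25, 36, which is the squares 3², 4², 5², ….
Position 9 falls in track A as its term 5, giving -32.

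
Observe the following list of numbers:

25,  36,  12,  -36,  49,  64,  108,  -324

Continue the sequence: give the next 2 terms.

The slot pattern repeats as AABB (period 4), so there are 2 interleaved tracks.
Track A is 25, 36, 49, 64, which is perfect squares starting at 5².
Track B is 12, -36, 108, -324, which is a geometric progression (common ratio -3).
Position 9 falls in track A as its term 5, giving 81.
The 10th slot belongs to track A; its 6th term is 100.

81, 100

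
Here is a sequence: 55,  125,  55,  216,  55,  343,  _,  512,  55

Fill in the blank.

55

The terms cycle through 2 interleaved subsequences.
Track A is 55, 55, 55, ?, 55, which is constant 55.
Track B is 125, 216, 343, 512, which is the cubes 5³, 6³, 7³, ….
Filling track A at index 4 by its rule yields 55.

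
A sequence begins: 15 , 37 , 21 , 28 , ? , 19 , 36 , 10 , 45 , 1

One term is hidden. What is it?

28

The terms cycle through 2 interleaved subsequences.
Track A: 15, 21, ?, 36, 45 — the triangular numbers T_5, T_6, ….
Track B: 37, 28, 19, 10, 1 — subtracting 9 each time.
Filling track A at index 3 by its rule yields 28.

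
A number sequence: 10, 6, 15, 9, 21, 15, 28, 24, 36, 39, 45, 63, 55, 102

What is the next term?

66

Taking every 2nd term gives 2 separate tracks.
Stream A: 10, 15, 21, 28, 36, 45, 55 — triangular numbers starting at T_4.
Stream B: 6, 9, 15, 24, 39, 63, 102 — Fibonacci-style (each term is the sum of the two before it).
The 15th slot belongs to stream A; its 8th term is 66.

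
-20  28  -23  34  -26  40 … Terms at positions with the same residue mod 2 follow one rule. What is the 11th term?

-35

Positions 1, 3, 5, … form one subsequence and positions 2, 4, 6, … form another.
Track A is -20, -23, -26, which is arithmetic with common difference −3.
Track B is 28, 34, 40, which is adding 6 each time.
Position 11 → track A, term 6 = -35.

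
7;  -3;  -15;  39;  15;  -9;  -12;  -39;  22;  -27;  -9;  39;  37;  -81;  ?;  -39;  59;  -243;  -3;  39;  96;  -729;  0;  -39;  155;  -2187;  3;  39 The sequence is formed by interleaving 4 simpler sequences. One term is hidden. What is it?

Read the sequence 4 terms at a time; column i is its own pattern.
Track A: 7, 15, 22, 37, 59, 96, 155 — a Fibonacci-like recurrence a_n = a_{n-1} + a_{n-2}.
Track B: -3, -9, -27, -81, -243, -729, -2187 — a geometric progression (common ratio 3).
Track C: -15, -12, -9, ?, -3, 0, 3 — linear: a_n = -18 + 3·n.
Track D: 39, -39, 39, -39, 39, -39, 39 — alternating ±39.
So the missing entry in track C is -6.

-6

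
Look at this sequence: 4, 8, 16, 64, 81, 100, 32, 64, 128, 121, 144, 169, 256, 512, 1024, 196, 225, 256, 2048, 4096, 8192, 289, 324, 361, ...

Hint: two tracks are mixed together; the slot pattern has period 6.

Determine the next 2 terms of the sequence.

16384, 32768

Positions follow the repeating pattern AAABBB; grouping by letter gives 2 tracks.
Stream A: 4, 8, 16, 32, 64, 128, 256, 512, 1024, 2048, 4096, 8192. Successive powers of 2.
Stream B: 64, 81, 100, 121, 144, 169, 196, 225, 256, 289, 324, 361. Perfect squares starting at 8².
Position 25 falls in stream A as its term 13, giving 16384.
Position 26 → stream A, term 14 = 32768.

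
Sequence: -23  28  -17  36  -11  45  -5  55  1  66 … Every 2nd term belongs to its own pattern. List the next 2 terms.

7, 78

The terms cycle through 2 interleaved subsequences.
Track A is -23, -17, -11, -5, 1, which is linear: a_n = -29 + 6·n.
Track B is 28, 36, 45, 55, 66, which is triangular numbers starting at T_7.
The 11th slot belongs to track A; its 6th term is 7.
Position 12 → track B, term 6 = 78.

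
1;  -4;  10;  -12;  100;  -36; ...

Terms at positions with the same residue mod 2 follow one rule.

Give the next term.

Odd-indexed and even-indexed terms follow separate rules.
Subsequence A is 1, 10, 100, which is powers 10^0, 10^1, 10^2, ….
Subsequence B is -4, -12, -36, which is geometric with ratio 3.
Term 7 comes from subsequence A (its 4th entry): 1000.

1000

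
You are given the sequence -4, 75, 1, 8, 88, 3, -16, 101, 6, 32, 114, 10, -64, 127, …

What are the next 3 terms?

15, 128, 140

Split by position mod 3 into 3 tracks.
Subsequence A: -4, 8, -16, 32, -64. A geometric progression (common ratio -2).
Subsequence B: 75, 88, 101, 114, 127. Arithmetic, step +13.
Subsequence C: 1, 3, 6, 10. Triangular numbers n(n+1)/2 for n = 1, 2, ….
Term 15 comes from subsequence C (its 5th entry): 15.
The 16th slot belongs to subsequence A; its 6th term is 128.
Position 17 falls in subsequence B as its term 6, giving 140.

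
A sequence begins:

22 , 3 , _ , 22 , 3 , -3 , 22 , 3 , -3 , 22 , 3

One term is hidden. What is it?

-3

Positions follow the repeating pattern ABB; grouping by letter gives 2 tracks.
Track A is 22, 22, 22, 22, which is always 22.
Track B is 3, ?, 3, -3, 3, -3, 3, which is oscillating between 3 and -3.
The gap is track B's term 2; the rule gives -3.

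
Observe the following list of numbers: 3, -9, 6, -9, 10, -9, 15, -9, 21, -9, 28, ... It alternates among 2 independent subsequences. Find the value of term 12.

-9

Odd-indexed and even-indexed terms follow separate rules.
Subsequence A: 3, 6, 10, 15, 21, 28 (triangular numbers starting at T_2).
Subsequence B: -9, -9, -9, -9, -9 (always -9).
The 12th slot belongs to subsequence B; its 6th term is -9.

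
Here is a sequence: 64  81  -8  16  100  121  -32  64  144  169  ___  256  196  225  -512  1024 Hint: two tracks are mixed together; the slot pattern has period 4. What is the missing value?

The slot pattern repeats as AABB (period 4), so there are 2 interleaved tracks.
Track A: 64, 81, 100, 121, 144, 169, 196, 225 — the squares 8², 9², 10², ….
Track B: -8, 16, -32, 64, ?, 256, -512, 1024 — a geometric progression (common ratio -2).
Filling track B at index 5 by its rule yields -128.

-128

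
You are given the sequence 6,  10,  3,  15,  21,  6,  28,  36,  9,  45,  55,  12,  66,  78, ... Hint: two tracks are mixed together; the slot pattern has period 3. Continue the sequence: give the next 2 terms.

15, 91

The slot pattern repeats as AAB (period 3), so there are 2 interleaved tracks.
Track A = 6, 10, 15, 21, 28, 36, 45, 55, 66, 78: triangular numbers starting at T_3.
Track B = 3, 6, 9, 12: linear: a_n = 3·n.
Term 15 comes from track B (its 5th entry): 15.
The 16th slot belongs to track A; its 11th term is 91.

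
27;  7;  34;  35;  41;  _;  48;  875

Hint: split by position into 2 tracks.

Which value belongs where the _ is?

Positions 1, 3, 5, … form one subsequence and positions 2, 4, 6, … form another.
Track A is 27, 34, 41, 48, which is arithmetic with common difference +7.
Track B is 7, 35, ?, 875, which is geometric with ratio 5.
Filling track B at index 3 by its rule yields 175.

175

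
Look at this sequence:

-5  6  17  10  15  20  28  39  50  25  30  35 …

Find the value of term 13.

61

Reading positions in blocks of 6 reveals the pattern AAABBB — 2 tracks woven together.
Track A: -5, 6, 17, 28, 39, 50 (adding 11 each time).
Track B: 10, 15, 20, 25, 30, 35 (linear: a_n = 5 + 5·n).
The 13th slot belongs to track A; its 7th term is 61.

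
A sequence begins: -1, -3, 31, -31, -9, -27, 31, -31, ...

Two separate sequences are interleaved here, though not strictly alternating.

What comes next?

The slot pattern repeats as AABB (period 4), so there are 2 interleaved tracks.
Track A: -1, -3, -9, -27 — geometric, ×3 each step.
Track B: 31, -31, 31, -31 — oscillating between 31 and -31.
Position 9 falls in track A as its term 5, giving -81.

-81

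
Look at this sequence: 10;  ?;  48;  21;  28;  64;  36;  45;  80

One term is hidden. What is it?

Positions follow the repeating pattern AAB; grouping by letter gives 2 tracks.
Track A: 10, ?, 21, 28, 36, 45 — triangular numbers n(n+1)/2 for n = 4, 5, ….
Track B: 48, 64, 80 — arithmetic with common difference +16.
Track A's pattern makes the blank 15.

15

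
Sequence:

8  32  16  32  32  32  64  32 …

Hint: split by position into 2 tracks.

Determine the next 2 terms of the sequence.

128, 32

Taking every 2nd term gives 2 separate tracks.
Track A = 8, 16, 32, 64: powers of 2.
Track B = 32, 32, 32, 32: the constant sequence 32.
Term 9 comes from track A (its 5th entry): 128.
Term 10 comes from track B (its 5th entry): 32.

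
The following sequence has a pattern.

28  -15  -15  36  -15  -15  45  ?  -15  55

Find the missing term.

Reading positions in blocks of 3 reveals the pattern ABB — 2 tracks woven together.
Track A: 28, 36, 45, 55 — triangular numbers starting at T_7.
Track B: -15, -15, -15, -15, ?, -15 — the constant sequence -15.
Filling track B at index 5 by its rule yields -15.

-15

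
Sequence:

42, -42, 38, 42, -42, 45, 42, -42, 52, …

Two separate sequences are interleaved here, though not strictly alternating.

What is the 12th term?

59

The slot pattern repeats as AAB (period 3), so there are 2 interleaved tracks.
Subsequence A = 42, -42, 42, -42, 42, -42: alternating ±42.
Subsequence B = 38, 45, 52: adding 7 each time.
Position 12 falls in subsequence B as its term 4, giving 59.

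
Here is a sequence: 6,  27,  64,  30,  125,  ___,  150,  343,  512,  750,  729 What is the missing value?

Reading positions in blocks of 3 reveals the pattern ABB — 2 tracks woven together.
Stream A: 6, 30, 150, 750 — geometric with ratio 5.
Stream B: 27, 64, 125, ?, 343, 512, 729 — consecutive cubes n³ from n = 3.
Filling stream B at index 4 by its rule yields 216.

216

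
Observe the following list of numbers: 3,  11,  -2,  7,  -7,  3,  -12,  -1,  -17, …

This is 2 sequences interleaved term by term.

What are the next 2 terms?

-5, -22

The terms cycle through 2 interleaved subsequences.
Track A is 3, -2, -7, -12, -17, which is arithmetic, step −5.
Track B is 11, 7, 3, -1, which is linear: a_n = 15 − 4·n.
Position 10 falls in track B as its term 5, giving -5.
Position 11 → track A, term 6 = -22.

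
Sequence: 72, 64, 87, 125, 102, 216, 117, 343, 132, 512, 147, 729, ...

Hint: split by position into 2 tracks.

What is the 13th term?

162

Positions 1, 3, 5, … form one subsequence and positions 2, 4, 6, … form another.
Stream A is 72, 87, 102, 117, 132, 147, which is arithmetic with common difference +15.
Stream B is 64, 125, 216, 343, 512, 729, which is perfect cubes starting at 4³.
The 13th slot belongs to stream A; its 7th term is 162.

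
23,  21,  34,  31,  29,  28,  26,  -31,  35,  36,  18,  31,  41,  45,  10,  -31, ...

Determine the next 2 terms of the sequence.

47, 55

Split by position mod 4 into 4 tracks.
Subsequence A = 23, 29, 35, 41: linear: a_n = 17 + 6·n.
Subsequence B = 21, 28, 36, 45: the triangular numbers T_6, T_7, ….
Subsequence C = 34, 26, 18, 10: arithmetic, step −8.
Subsequence D = 31, -31, 31, -31: alternating ±31.
The 17th slot belongs to subsequence A; its 5th term is 47.
The 18th slot belongs to subsequence B; its 5th term is 55.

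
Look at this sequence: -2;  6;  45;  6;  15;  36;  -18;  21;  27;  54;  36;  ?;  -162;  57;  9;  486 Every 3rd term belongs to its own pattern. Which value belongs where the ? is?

18

Split by position mod 3 into 3 tracks.
Track A: -2, 6, -18, 54, -162, 486 (a geometric progression (common ratio -3)).
Track B: 6, 15, 21, 36, 57 (Fibonacci-style (each term is the sum of the two before it)).
Track C: 45, 36, 27, ?, 9 (arithmetic, step −9).
The gap is track C's term 4; the rule gives 18.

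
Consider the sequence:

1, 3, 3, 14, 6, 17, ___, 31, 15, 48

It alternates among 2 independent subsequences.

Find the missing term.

10

Split by position mod 2 into 2 tracks.
Stream A is 1, 3, 6, ?, 15, which is triangular numbers starting at T_1.
Stream B is 3, 14, 17, 31, 48, which is a Fibonacci-like recurrence a_n = a_{n-1} + a_{n-2}.
Stream A's pattern makes the blank 10.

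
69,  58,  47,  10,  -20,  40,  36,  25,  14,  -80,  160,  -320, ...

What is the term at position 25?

-63

Positions follow the repeating pattern AAABBB; grouping by letter gives 2 tracks.
Track A = 69, 58, 47, 36, 25, 14: subtracting 11 each time.
Track B = 10, -20, 40, -80, 160, -320: geometric with ratio -2.
Position 25 falls in track A as its term 13, giving -63.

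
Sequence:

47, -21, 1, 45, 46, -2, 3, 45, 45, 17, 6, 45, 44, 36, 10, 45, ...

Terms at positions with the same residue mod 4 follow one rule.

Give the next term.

The terms cycle through 4 interleaved subsequences.
Subsequence A: 47, 46, 45, 44. Arithmetic with common difference −1.
Subsequence B: -21, -2, 17, 36. Arithmetic, step +19.
Subsequence C: 1, 3, 6, 10. Triangular numbers n(n+1)/2 for n = 1, 2, ….
Subsequence D: 45, 45, 45, 45. Constant 45.
Term 17 comes from subsequence A (its 5th entry): 43.

43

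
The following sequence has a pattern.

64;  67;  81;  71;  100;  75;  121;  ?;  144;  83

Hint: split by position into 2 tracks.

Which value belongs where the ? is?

79

Positions 1, 3, 5, … form one subsequence and positions 2, 4, 6, … form another.
Stream A: 64, 81, 100, 121, 144 (perfect squares starting at 8²).
Stream B: 67, 71, 75, ?, 83 (arithmetic with common difference +4).
So the missing entry in stream B is 79.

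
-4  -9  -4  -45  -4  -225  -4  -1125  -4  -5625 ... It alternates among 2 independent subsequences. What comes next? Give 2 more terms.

The terms cycle through 2 interleaved subsequences.
Track A: -4, -4, -4, -4, -4. The constant sequence -4.
Track B: -9, -45, -225, -1125, -5625. Multiplying by 5 each time.
Term 11 comes from track A (its 6th entry): -4.
Position 12 → track B, term 6 = -28125.

-4, -28125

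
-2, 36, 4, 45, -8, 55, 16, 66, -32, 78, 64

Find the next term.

Split by position mod 2 into 2 tracks.
Track A: -2, 4, -8, 16, -32, 64 (a geometric progression (common ratio -2)).
Track B: 36, 45, 55, 66, 78 (the triangular numbers T_8, T_9, …).
Term 12 comes from track B (its 6th entry): 91.

91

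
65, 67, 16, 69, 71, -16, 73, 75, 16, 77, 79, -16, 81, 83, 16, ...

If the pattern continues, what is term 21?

16

Positions follow the repeating pattern AAB; grouping by letter gives 2 tracks.
Track A is 65, 67, 69, 71, 73, 75, 77, 79, 81, 83, which is arithmetic with common difference +2.
Track B is 16, -16, 16, -16, 16, which is oscillating between 16 and -16.
Term 21 comes from track B (its 7th entry): 16.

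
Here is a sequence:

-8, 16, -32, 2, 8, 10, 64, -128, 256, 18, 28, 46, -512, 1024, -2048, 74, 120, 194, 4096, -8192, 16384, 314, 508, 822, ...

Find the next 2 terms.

Reading positions in blocks of 6 reveals the pattern AAABBB — 2 tracks woven together.
Track A: -8, 16, -32, 64, -128, 256, -512, 1024, -2048, 4096, -8192, 16384 — geometric with ratio -2.
Track B: 2, 8, 10, 18, 28, 46, 74, 120, 194, 314, 508, 822 — each term equals the sum of the previous two.
Position 25 → track A, term 13 = -32768.
Position 26 falls in track A as its term 14, giving 65536.

-32768, 65536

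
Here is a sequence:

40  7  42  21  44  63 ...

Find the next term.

46

Positions 1, 3, 5, … form one subsequence and positions 2, 4, 6, … form another.
Subsequence A: 40, 42, 44 (linear: a_n = 38 + 2·n).
Subsequence B: 7, 21, 63 (a geometric progression (common ratio 3)).
The 7th slot belongs to subsequence A; its 4th term is 46.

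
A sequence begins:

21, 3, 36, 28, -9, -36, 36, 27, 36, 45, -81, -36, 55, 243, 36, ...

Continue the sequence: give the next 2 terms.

Read the sequence 3 terms at a time; column i is its own pattern.
Track A = 21, 28, 36, 45, 55: triangular numbers n(n+1)/2 for n = 6, 7, ….
Track B = 3, -9, 27, -81, 243: geometric with ratio -3.
Track C = 36, -36, 36, -36, 36: oscillating between 36 and -36.
Position 16 falls in track A as its term 6, giving 66.
Term 17 comes from track B (its 6th entry): -729.

66, -729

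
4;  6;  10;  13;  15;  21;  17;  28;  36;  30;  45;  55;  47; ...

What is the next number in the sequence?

The slot pattern repeats as ABB (period 3), so there are 2 interleaved tracks.
Track A: 4, 13, 17, 30, 47 — a Fibonacci-like recurrence a_n = a_{n-1} + a_{n-2}.
Track B: 6, 10, 15, 21, 28, 36, 45, 55 — the triangular numbers T_3, T_4, ….
Position 14 falls in track B as its term 9, giving 66.

66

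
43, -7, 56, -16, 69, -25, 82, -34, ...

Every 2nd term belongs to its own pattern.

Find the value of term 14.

-61

Positions 1, 3, 5, … form one subsequence and positions 2, 4, 6, … form another.
Stream A is 43, 56, 69, 82, which is arithmetic with common difference +13.
Stream B is -7, -16, -25, -34, which is linear: a_n = 2 − 9·n.
Term 14 comes from stream B (its 7th entry): -61.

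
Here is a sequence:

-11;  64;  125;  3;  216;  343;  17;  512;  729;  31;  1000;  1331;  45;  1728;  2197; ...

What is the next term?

59

Positions follow the repeating pattern ABB; grouping by letter gives 2 tracks.
Stream A: -11, 3, 17, 31, 45. Linear: a_n = -25 + 14·n.
Stream B: 64, 125, 216, 343, 512, 729, 1000, 1331, 1728, 2197. Perfect cubes starting at 4³.
The 16th slot belongs to stream A; its 6th term is 59.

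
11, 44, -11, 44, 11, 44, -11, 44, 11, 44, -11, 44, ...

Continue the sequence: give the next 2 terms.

The terms cycle through 2 interleaved subsequences.
Subsequence A is 11, -11, 11, -11, 11, -11, which is oscillating between 11 and -11.
Subsequence B is 44, 44, 44, 44, 44, 44, which is constant 44.
The 13th slot belongs to subsequence A; its 7th term is 11.
Term 14 comes from subsequence B (its 7th entry): 44.

11, 44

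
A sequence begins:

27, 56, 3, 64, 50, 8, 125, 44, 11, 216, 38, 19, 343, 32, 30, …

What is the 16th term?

Split by position mod 3: positions 1, 4, 7, … form one track, and each other residue class forms its own.
Subsequence A: 27, 64, 125, 216, 343 — perfect cubes starting at 3³.
Subsequence B: 56, 50, 44, 38, 32 — arithmetic, step −6.
Subsequence C: 3, 8, 11, 19, 30 — a Fibonacci-like recurrence a_n = a_{n-1} + a_{n-2}.
The 16th slot belongs to subsequence A; its 6th term is 512.

512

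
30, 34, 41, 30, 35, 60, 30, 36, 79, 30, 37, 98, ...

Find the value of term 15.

The terms cycle through 3 interleaved subsequences.
Track A: 30, 30, 30, 30 — constant 30.
Track B: 34, 35, 36, 37 — arithmetic with common difference +1.
Track C: 41, 60, 79, 98 — linear: a_n = 22 + 19·n.
Term 15 comes from track C (its 5th entry): 117.

117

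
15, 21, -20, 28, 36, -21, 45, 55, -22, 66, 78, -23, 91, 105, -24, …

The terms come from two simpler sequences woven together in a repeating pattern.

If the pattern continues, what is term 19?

153

Reading positions in blocks of 3 reveals the pattern AAB — 2 tracks woven together.
Stream A: 15, 21, 28, 36, 45, 55, 66, 78, 91, 105 (triangular numbers starting at T_5).
Stream B: -20, -21, -22, -23, -24 (arithmetic with common difference −1).
Position 19 → stream A, term 13 = 153.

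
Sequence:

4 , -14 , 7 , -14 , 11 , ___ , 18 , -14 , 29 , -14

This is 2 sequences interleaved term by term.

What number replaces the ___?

The terms cycle through 2 interleaved subsequences.
Subsequence A: 4, 7, 11, 18, 29 — Fibonacci-style (each term is the sum of the two before it).
Subsequence B: -14, -14, ?, -14, -14 — always -14.
So the missing entry in subsequence B is -14.

-14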